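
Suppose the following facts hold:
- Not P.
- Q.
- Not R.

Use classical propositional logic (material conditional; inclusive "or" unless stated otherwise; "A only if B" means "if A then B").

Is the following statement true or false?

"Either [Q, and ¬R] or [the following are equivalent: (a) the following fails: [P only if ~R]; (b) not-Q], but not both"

This is (Q & ~R) xor (~(P -> ~R) <-> ~Q).

~R = ~F = T
Q & ~R = T & T = T
~R = ~F = T
P -> ~R = F -> T = T
~(P -> ~R) = ~T = F
~Q = ~T = F
~(P -> ~R) <-> ~Q = F <-> F = T
(Q & ~R) xor (~(P -> ~R) <-> ~Q) = T xor T = F

False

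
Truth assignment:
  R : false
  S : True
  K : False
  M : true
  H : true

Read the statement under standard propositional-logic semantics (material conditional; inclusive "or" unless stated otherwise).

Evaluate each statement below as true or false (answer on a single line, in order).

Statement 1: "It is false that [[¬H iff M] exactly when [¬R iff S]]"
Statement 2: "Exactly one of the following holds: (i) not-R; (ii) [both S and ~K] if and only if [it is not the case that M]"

Statement 1: In symbols: ~((~H <-> M) <-> (~R <-> S))

~H = ~T = F
~H <-> M = F <-> T = F
~R = ~F = T
~R <-> S = T <-> T = T
(~H <-> M) <-> (~R <-> S) = F <-> T = F
~((~H <-> M) <-> (~R <-> S)) = ~F = T
Thus Statement 1 is true.

Statement 2: This is ~R xor ((S & ~K) <-> ~M).

~R = ~F = T
~K = ~F = T
S & ~K = T & T = T
~M = ~T = F
(S & ~K) <-> ~M = T <-> F = F
~R xor ((S & ~K) <-> ~M) = T xor F = T
So Statement 2 is true.

Statement 1 True, Statement 2 True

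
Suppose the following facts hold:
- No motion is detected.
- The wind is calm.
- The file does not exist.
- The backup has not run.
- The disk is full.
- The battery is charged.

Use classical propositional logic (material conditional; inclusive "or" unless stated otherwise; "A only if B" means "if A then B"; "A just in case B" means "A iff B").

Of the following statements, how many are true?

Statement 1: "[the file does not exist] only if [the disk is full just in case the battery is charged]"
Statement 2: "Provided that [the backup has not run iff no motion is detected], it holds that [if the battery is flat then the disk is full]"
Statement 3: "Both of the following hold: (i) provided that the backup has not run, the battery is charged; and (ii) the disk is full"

Let K = "the file exists" (False), V = "the disk is full" (True), H = "the battery is charged" (True), N = "the backup has run" (False), S = "motion is detected" (False).

Statement 1: This is not K -> (V iff H).

not K = not False = True
V iff H = True iff True = True
not K -> (V iff H) = True -> True = True
Thus Statement 1 is true.

Statement 2: In symbols: (not N iff not S) -> (not H -> V)

not N = not False = True
not S = not False = True
not N iff not S = True iff True = True
not H = not True = False
not H -> V = False -> True = True
(not N iff not S) -> (not H -> V) = True -> True = True
Thus Statement 2 is true.

Statement 3: In symbols: (not N -> H) and V

not N = not False = True
not N -> H = True -> True = True
(not N -> H) and V = True and True = True
Hence Statement 3 is true.

Count: 3.

3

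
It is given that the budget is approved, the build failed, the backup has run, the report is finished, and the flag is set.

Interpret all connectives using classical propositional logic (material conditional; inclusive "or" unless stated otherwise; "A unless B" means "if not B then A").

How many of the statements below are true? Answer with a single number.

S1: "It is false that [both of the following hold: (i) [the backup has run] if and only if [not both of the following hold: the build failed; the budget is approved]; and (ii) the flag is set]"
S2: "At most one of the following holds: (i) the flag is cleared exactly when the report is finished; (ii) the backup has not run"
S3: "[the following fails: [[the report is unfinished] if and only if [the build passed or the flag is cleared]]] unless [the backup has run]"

Let L = "the backup has run" (T), G = "the build passed" (F), S = "the budget is approved" (T), R = "the flag is set" (T), H = "the report is finished" (T).

S1: Formalization: ¬((L ↔ (¬G ↑ S)) ∧ R)

¬G = ¬F = T
¬G ↑ S = T ↑ T = F
L ↔ (¬G ↑ S) = T ↔ F = F
(L ↔ (¬G ↑ S)) ∧ R = F ∧ T = F
¬((L ↔ (¬G ↑ S)) ∧ R) = ¬F = T
So S1 is true.

S2: This is (¬R ↔ H) ↑ ¬L.

¬R = ¬T = F
¬R ↔ H = F ↔ T = F
¬L = ¬T = F
(¬R ↔ H) ↑ ¬L = F ↑ F = T
So S2 is true.

S3: In symbols: ¬(¬H ↔ (G ∨ ¬R)) ∨ L

¬H = ¬T = F
¬R = ¬T = F
G ∨ ¬R = F ∨ F = F
¬H ↔ (G ∨ ¬R) = F ↔ F = T
¬(¬H ↔ (G ∨ ¬R)) = ¬T = F
¬(¬H ↔ (G ∨ ¬R)) ∨ L = F ∨ T = T
So S3 is true.

True statements: 3 (S1, S2, S3).

3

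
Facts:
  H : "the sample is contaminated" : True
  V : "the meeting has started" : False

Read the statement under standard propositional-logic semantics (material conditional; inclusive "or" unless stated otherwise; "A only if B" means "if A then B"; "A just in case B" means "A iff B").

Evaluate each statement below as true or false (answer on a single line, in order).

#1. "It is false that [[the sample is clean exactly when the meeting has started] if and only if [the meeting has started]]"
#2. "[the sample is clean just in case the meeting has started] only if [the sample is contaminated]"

#1 true; #2 true

#1: This is ¬((¬H ↔ V) ↔ V).

¬H = ¬T = F
¬H ↔ V = F ↔ F = T
(¬H ↔ V) ↔ V = T ↔ F = F
¬((¬H ↔ V) ↔ V) = ¬F = T
So #1 is true.

#2: In symbols: (¬H ↔ V) → H

¬H = ¬T = F
¬H ↔ V = F ↔ F = T
(¬H ↔ V) → H = T → T = T
Thus #2 is true.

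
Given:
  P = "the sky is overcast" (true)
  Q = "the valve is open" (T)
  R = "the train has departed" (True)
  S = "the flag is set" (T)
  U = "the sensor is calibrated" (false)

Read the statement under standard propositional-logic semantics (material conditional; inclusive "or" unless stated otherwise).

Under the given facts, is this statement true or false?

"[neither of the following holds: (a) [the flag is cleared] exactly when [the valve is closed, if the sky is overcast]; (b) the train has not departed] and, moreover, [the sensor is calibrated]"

False

Values: S=True, P=True, Q=True, R=True, U=False.
Formalization: ((not S iff (P -> not Q)) nor not R) and U

not S = not True = False
not Q = not True = False
P -> not Q = True -> False = False
not S iff (P -> not Q) = False iff False = True
not R = not True = False
(not S iff (P -> not Q)) nor not R = True nor False = False
((not S iff (P -> not Q)) nor not R) and U = False and False = False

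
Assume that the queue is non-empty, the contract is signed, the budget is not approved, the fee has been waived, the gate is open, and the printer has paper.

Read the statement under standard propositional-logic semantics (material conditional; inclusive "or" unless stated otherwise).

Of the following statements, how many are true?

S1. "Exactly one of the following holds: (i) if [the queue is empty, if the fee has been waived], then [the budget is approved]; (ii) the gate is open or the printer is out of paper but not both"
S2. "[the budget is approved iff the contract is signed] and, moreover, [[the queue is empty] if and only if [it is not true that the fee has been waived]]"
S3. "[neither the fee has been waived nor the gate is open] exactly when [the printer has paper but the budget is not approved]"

0

Let S = "the fee has been waived" (T), P = "the queue is empty" (F), R = "the budget is approved" (F), U = "the gate is open" (T), V = "the printer has paper" (T), Q = "the contract is signed" (T).

S1: Parsed as ((S → P) → R) ⊕ (U ⊕ ¬V)

S → P = T → F = F
(S → P) → R = F → F = T
¬V = ¬T = F
U ⊕ ¬V = T ⊕ F = T
((S → P) → R) ⊕ (U ⊕ ¬V) = T ⊕ T = F
Hence S1 is false.

S2: In symbols: (R ↔ Q) ∧ (P ↔ ¬S)

R ↔ Q = F ↔ T = F
¬S = ¬T = F
P ↔ ¬S = F ↔ F = T
(R ↔ Q) ∧ (P ↔ ¬S) = F ∧ T = F
So S2 is false.

S3: Formalization: (S ↓ U) ↔ (V ∧ ¬R)

S ↓ U = T ↓ T = F
¬R = ¬F = T
V ∧ ¬R = T ∧ T = T
(S ↓ U) ↔ (V ∧ ¬R) = F ↔ T = F
Hence S3 is false.

Count: 0.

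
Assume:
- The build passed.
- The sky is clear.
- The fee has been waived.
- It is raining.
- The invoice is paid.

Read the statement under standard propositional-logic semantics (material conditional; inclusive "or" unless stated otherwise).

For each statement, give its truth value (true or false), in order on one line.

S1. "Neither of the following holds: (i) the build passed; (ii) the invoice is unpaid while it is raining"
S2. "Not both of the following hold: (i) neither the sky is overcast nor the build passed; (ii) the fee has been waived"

S1 F; S2 T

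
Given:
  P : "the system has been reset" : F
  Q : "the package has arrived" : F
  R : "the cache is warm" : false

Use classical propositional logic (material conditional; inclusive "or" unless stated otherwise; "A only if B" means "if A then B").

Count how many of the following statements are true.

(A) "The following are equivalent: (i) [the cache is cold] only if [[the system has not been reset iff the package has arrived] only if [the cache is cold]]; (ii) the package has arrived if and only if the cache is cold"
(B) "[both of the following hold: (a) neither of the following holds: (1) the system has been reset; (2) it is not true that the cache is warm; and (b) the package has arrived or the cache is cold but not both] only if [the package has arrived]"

1

(A): In symbols: (~R -> ((~P <-> Q) -> ~R)) <-> (Q <-> ~R)

~R = ~F = T
~P = ~F = T
~P <-> Q = T <-> F = F
~R = ~F = T
(~P <-> Q) -> ~R = F -> T = T
~R -> ((~P <-> Q) -> ~R) = T -> T = T
~R = ~F = T
Q <-> ~R = F <-> T = F
(~R -> ((~P <-> Q) -> ~R)) <-> (Q <-> ~R) = T <-> F = F
Hence (A) is false.

(B): Formalization: ((P nor ~R) & (Q xor ~R)) -> Q

~R = ~F = T
P nor ~R = F nor T = F
~R = ~F = T
Q xor ~R = F xor T = T
(P nor ~R) & (Q xor ~R) = F & T = F
((P nor ~R) & (Q xor ~R)) -> Q = F -> F = T
So (B) is true.

Count: 1.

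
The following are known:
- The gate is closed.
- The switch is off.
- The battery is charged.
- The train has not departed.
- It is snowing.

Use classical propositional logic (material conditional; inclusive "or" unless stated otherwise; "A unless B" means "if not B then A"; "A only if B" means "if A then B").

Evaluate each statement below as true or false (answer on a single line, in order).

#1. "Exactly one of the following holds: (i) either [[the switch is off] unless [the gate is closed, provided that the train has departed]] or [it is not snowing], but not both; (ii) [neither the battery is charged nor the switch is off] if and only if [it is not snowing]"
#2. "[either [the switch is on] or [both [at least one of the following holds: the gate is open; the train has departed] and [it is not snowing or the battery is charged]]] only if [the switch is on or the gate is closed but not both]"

Let N = "the switch is on" (False), P = "the train has departed" (False), Q = "the gate is open" (False), H = "it is snowing" (True), L = "the battery is charged" (True).

#1: Parsed as ((not N or (P -> not Q)) xor not H) xor ((L nor not N) iff not H)

not N = not False = True
not Q = not False = True
P -> not Q = False -> True = True
not N or (P -> not Q) = True or True = True
not H = not True = False
(not N or (P -> not Q)) xor not H = True xor False = True
not N = not False = True
L nor not N = True nor True = False
not H = not True = False
(L nor not N) iff not H = False iff False = True
((not N or (P -> not Q)) xor not H) xor ((L nor not N) iff not H) = True xor True = False
Hence #1 is false.

#2: Parsed as (N or ((Q or P) and (not H or L))) -> (N xor not Q)

Q or P = False or False = False
not H = not True = False
not H or L = False or True = True
(Q or P) and (not H or L) = False and True = False
N or ((Q or P) and (not H or L)) = False or False = False
not Q = not False = True
N xor not Q = False xor True = True
(N or ((Q or P) and (not H or L))) -> (N xor not Q) = False -> True = True
Hence #2 is true.

#1 false, #2 true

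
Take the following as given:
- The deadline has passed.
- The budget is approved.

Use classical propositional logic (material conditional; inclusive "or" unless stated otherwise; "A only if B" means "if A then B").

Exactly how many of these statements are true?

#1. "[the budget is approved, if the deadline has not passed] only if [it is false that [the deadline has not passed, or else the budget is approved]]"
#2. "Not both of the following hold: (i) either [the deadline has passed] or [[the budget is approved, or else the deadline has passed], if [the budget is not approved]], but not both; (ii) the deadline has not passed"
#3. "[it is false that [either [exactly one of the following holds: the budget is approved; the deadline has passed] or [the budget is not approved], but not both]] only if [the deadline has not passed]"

1

Let P = "the deadline has passed" (True), Q = "the budget is approved" (True).

#1: In symbols: (not P -> Q) -> not (not P or Q)

not P = not True = False
not P -> Q = False -> True = True
not P = not True = False
not P or Q = False or True = True
not (not P or Q) = not True = False
(not P -> Q) -> not (not P or Q) = True -> False = False
So #1 is false.

#2: This is (P xor (not Q -> (Q or P))) nand not P.

not Q = not True = False
Q or P = True or True = True
not Q -> (Q or P) = False -> True = True
P xor (not Q -> (Q or P)) = True xor True = False
not P = not True = False
(P xor (not Q -> (Q or P))) nand not P = False nand False = True
So #2 is true.

#3: This is not ((Q xor P) xor not Q) -> not P.

Q xor P = True xor True = False
not Q = not True = False
(Q xor P) xor not Q = False xor False = False
not ((Q xor P) xor not Q) = not False = True
not P = not True = False
not ((Q xor P) xor not Q) -> not P = True -> False = False
So #3 is false.

Count: 1.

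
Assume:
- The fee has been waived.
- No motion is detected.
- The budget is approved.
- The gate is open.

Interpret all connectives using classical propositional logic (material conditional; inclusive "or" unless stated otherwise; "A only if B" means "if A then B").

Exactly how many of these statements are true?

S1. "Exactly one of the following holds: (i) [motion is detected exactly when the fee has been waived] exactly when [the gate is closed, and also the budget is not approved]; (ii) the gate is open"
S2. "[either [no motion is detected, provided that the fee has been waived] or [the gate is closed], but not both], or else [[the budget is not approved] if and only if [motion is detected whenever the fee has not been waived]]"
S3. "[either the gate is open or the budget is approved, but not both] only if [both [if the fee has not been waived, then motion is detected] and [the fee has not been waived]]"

2

Let Q = "motion is detected" (False), P = "the fee has been waived" (True), S = "the gate is open" (True), R = "the budget is approved" (True).

S1: Formalization: ((Q iff P) iff (not S and not R)) xor S

Q iff P = False iff True = False
not S = not True = False
not R = not True = False
not S and not R = False and False = False
(Q iff P) iff (not S and not R) = False iff False = True
((Q iff P) iff (not S and not R)) xor S = True xor True = False
Thus S1 is false.

S2: Parsed as ((P -> not Q) xor not S) or (not R iff (not P -> Q))

not Q = not False = True
P -> not Q = True -> True = True
not S = not True = False
(P -> not Q) xor not S = True xor False = True
not R = not True = False
not P = not True = False
not P -> Q = False -> False = True
not R iff (not P -> Q) = False iff True = False
((P -> not Q) xor not S) or (not R iff (not P -> Q)) = True or False = True
Hence S2 is true.

S3: In symbols: (S xor R) -> ((not P -> Q) and not P)

S xor R = True xor True = False
not P = not True = False
not P -> Q = False -> False = True
not P = not True = False
(not P -> Q) and not P = True and False = False
(S xor R) -> ((not P -> Q) and not P) = False -> False = True
Thus S3 is true.

2 of the 3 statements are true (S2, S3).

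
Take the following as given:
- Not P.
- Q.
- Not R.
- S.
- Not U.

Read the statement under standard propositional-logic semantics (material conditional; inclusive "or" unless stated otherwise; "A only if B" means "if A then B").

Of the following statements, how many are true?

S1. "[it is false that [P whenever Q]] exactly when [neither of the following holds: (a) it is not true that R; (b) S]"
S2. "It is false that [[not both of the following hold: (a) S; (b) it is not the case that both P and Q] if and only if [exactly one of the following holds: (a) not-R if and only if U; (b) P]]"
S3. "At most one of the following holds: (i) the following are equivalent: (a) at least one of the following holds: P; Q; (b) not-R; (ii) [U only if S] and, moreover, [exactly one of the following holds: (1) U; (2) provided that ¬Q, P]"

0

S1: This is ¬(Q → P) ↔ (¬R ↓ S).

Q → P = T → F = F
¬(Q → P) = ¬F = T
¬R = ¬F = T
¬R ↓ S = T ↓ T = F
¬(Q → P) ↔ (¬R ↓ S) = T ↔ F = F
Hence S1 is false.

S2: This is ¬((S ↑ (P ↑ Q)) ↔ ((¬R ↔ U) ⊕ P)).

P ↑ Q = F ↑ T = T
S ↑ (P ↑ Q) = T ↑ T = F
¬R = ¬F = T
¬R ↔ U = T ↔ F = F
(¬R ↔ U) ⊕ P = F ⊕ F = F
(S ↑ (P ↑ Q)) ↔ ((¬R ↔ U) ⊕ P) = F ↔ F = T
¬((S ↑ (P ↑ Q)) ↔ ((¬R ↔ U) ⊕ P)) = ¬T = F
Thus S2 is false.

S3: In symbols: ((P ∨ Q) ↔ ¬R) ↑ ((U → S) ∧ (U ⊕ (¬Q → P)))

P ∨ Q = F ∨ T = T
¬R = ¬F = T
(P ∨ Q) ↔ ¬R = T ↔ T = T
U → S = F → T = T
¬Q = ¬T = F
¬Q → P = F → F = T
U ⊕ (¬Q → P) = F ⊕ T = T
(U → S) ∧ (U ⊕ (¬Q → P)) = T ∧ T = T
((P ∨ Q) ↔ ¬R) ↑ ((U → S) ∧ (U ⊕ (¬Q → P))) = T ↑ T = F
Hence S3 is false.

Count: 0.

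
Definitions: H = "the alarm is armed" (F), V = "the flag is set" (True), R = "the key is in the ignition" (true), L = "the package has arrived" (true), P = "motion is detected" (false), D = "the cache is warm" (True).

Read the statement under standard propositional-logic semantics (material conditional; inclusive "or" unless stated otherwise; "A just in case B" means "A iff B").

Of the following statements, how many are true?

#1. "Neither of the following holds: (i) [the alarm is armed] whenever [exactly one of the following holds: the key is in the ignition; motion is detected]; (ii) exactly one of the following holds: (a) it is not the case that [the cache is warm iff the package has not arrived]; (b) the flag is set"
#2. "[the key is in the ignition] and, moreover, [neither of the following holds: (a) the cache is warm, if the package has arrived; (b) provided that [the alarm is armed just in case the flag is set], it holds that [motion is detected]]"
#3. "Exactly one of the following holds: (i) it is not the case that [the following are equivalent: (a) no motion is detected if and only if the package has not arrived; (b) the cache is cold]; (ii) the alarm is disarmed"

#1: This is ((R xor P) -> H) nor (~(D <-> ~L) xor V).

R xor P = T xor F = T
(R xor P) -> H = T -> F = F
~L = ~T = F
D <-> ~L = T <-> F = F
~(D <-> ~L) = ~F = T
~(D <-> ~L) xor V = T xor T = F
((R xor P) -> H) nor (~(D <-> ~L) xor V) = F nor F = T
So #1 is true.

#2: Formalization: R & ((L -> D) nor ((H <-> V) -> P))

L -> D = T -> T = T
H <-> V = F <-> T = F
(H <-> V) -> P = F -> F = T
(L -> D) nor ((H <-> V) -> P) = T nor T = F
R & ((L -> D) nor ((H <-> V) -> P)) = T & F = F
So #2 is false.

#3: In symbols: ~((~P <-> ~L) <-> ~D) xor ~H

~P = ~F = T
~L = ~T = F
~P <-> ~L = T <-> F = F
~D = ~T = F
(~P <-> ~L) <-> ~D = F <-> F = T
~((~P <-> ~L) <-> ~D) = ~T = F
~H = ~F = T
~((~P <-> ~L) <-> ~D) xor ~H = F xor T = T
Thus #3 is true.

2 of the 3 statements are true (#1, #3).

2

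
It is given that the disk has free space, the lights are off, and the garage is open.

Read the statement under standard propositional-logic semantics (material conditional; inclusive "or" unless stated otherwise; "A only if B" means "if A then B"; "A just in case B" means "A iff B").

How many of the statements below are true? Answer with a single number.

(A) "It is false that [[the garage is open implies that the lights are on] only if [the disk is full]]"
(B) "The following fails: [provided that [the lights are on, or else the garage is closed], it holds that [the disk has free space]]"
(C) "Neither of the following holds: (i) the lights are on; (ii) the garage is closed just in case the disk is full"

Let R = "the garage is closed" (F), Q = "the lights are on" (F), P = "the disk is full" (F).

(A): This is ¬((¬R → Q) → P).

¬R = ¬F = T
¬R → Q = T → F = F
(¬R → Q) → P = F → F = T
¬((¬R → Q) → P) = ¬T = F
Thus (A) is false.

(B): Formalization: ¬((Q ∨ R) → ¬P)

Q ∨ R = F ∨ F = F
¬P = ¬F = T
(Q ∨ R) → ¬P = F → T = T
¬((Q ∨ R) → ¬P) = ¬T = F
Thus (B) is false.

(C): In symbols: Q ↓ (R ↔ P)

R ↔ P = F ↔ F = T
Q ↓ (R ↔ P) = F ↓ T = F
Hence (C) is false.

Count: 0.

0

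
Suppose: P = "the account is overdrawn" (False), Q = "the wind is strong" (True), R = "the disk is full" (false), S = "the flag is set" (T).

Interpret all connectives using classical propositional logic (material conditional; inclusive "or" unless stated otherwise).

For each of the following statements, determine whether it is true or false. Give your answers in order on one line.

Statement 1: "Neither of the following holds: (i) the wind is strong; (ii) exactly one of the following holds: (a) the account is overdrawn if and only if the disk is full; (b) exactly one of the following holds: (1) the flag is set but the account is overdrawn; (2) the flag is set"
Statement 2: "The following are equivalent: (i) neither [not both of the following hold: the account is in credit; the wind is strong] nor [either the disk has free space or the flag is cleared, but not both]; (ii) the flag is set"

Statement 1 false, Statement 2 false

Statement 1: This is Q nor ((P <-> R) xor ((S & P) xor S)).

P <-> R = F <-> F = T
S & P = T & F = F
(S & P) xor S = F xor T = T
(P <-> R) xor ((S & P) xor S) = T xor T = F
Q nor ((P <-> R) xor ((S & P) xor S)) = T nor F = F
Thus Statement 1 is false.

Statement 2: In symbols: ((~P nand Q) nor (~R xor ~S)) <-> S

~P = ~F = T
~P nand Q = T nand T = F
~R = ~F = T
~S = ~T = F
~R xor ~S = T xor F = T
(~P nand Q) nor (~R xor ~S) = F nor T = F
((~P nand Q) nor (~R xor ~S)) <-> S = F <-> T = F
So Statement 2 is false.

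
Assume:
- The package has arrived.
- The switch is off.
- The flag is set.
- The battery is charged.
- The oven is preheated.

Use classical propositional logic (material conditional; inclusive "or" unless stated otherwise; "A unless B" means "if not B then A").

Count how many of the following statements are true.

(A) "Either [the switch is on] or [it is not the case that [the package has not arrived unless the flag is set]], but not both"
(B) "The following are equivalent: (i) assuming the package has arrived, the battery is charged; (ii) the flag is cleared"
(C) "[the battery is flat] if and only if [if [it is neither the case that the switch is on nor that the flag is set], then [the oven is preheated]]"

Let W = "the switch is on" (False), S = "the package has arrived" (True), N = "the flag is set" (True), L = "the battery is charged" (True), K = "the oven is preheated" (True).

(A): This is W xor not (not S or N).

not S = not True = False
not S or N = False or True = True
not (not S or N) = not True = False
W xor not (not S or N) = False xor False = False
So (A) is false.

(B): This is (S -> L) iff not N.

S -> L = True -> True = True
not N = not True = False
(S -> L) iff not N = True iff False = False
So (B) is false.

(C): Formalization: not L iff ((W nor N) -> K)

not L = not True = False
W nor N = False nor True = False
(W nor N) -> K = False -> True = True
not L iff ((W nor N) -> K) = False iff True = False
Hence (C) is false.

0 of the 3 statements are true (none).

0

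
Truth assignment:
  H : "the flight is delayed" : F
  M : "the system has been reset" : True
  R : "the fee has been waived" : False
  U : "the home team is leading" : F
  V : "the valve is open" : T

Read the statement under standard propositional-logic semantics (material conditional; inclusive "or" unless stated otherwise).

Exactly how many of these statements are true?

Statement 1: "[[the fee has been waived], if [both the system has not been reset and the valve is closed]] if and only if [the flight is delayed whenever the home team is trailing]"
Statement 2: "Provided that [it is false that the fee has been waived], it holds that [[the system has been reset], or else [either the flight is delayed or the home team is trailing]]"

1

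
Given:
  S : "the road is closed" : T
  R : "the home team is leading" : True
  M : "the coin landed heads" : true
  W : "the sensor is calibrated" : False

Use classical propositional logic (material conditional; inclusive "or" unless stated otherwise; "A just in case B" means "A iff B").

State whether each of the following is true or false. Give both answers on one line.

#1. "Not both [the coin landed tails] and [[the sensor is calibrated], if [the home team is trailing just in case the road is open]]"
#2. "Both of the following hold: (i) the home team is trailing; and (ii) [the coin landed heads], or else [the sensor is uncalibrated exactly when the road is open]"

#1: In symbols: ~M nand ((~R <-> ~S) -> W)

~M = ~T = F
~R = ~T = F
~S = ~T = F
~R <-> ~S = F <-> F = T
(~R <-> ~S) -> W = T -> F = F
~M nand ((~R <-> ~S) -> W) = F nand F = T
So #1 is true.

#2: This is ~R & (M | (~W <-> ~S)).

~R = ~T = F
~W = ~F = T
~S = ~T = F
~W <-> ~S = T <-> F = F
M | (~W <-> ~S) = T | F = T
~R & (M | (~W <-> ~S)) = F & T = F
Hence #2 is false.

#1 True / #2 False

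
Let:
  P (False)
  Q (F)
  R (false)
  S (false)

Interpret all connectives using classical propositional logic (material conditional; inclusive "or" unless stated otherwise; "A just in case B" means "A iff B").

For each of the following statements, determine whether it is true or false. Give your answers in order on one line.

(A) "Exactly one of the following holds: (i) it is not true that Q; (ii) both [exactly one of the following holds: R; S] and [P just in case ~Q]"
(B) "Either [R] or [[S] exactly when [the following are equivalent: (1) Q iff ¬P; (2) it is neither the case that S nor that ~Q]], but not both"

(A): In symbols: ¬Q ⊕ ((R ⊕ S) ∧ (P ↔ ¬Q))

¬Q = ¬F = T
R ⊕ S = F ⊕ F = F
¬Q = ¬F = T
P ↔ ¬Q = F ↔ T = F
(R ⊕ S) ∧ (P ↔ ¬Q) = F ∧ F = F
¬Q ⊕ ((R ⊕ S) ∧ (P ↔ ¬Q)) = T ⊕ F = T
So (A) is true.

(B): This is R ⊕ (S ↔ ((Q ↔ ¬P) ↔ (S ↓ ¬Q))).

¬P = ¬F = T
Q ↔ ¬P = F ↔ T = F
¬Q = ¬F = T
S ↓ ¬Q = F ↓ T = F
(Q ↔ ¬P) ↔ (S ↓ ¬Q) = F ↔ F = T
S ↔ ((Q ↔ ¬P) ↔ (S ↓ ¬Q)) = F ↔ T = F
R ⊕ (S ↔ ((Q ↔ ¬P) ↔ (S ↓ ¬Q))) = F ⊕ F = F
So (B) is false.

(A) T / (B) F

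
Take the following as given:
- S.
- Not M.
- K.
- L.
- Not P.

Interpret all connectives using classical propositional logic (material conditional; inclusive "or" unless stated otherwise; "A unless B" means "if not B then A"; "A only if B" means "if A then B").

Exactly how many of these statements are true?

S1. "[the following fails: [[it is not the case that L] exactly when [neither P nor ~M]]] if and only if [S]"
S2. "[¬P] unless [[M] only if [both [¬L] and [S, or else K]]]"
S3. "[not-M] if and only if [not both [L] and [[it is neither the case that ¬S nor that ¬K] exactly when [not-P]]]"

S1: In symbols: not (not L iff (P nor not M)) iff S

not L = not True = False
not M = not False = True
P nor not M = False nor True = False
not L iff (P nor not M) = False iff False = True
not (not L iff (P nor not M)) = not True = False
not (not L iff (P nor not M)) iff S = False iff True = False
Thus S1 is false.

S2: Formalization: not P or (M -> (not L and (S or K)))

not P = not False = True
not L = not True = False
S or K = True or True = True
not L and (S or K) = False and True = False
M -> (not L and (S or K)) = False -> False = True
not P or (M -> (not L and (S or K))) = True or True = True
Thus S2 is true.

S3: Formalization: not M iff (L nand ((not S nor not K) iff not P))

not M = not False = True
not S = not True = False
not K = not True = False
not S nor not K = False nor False = True
not P = not False = True
(not S nor not K) iff not P = True iff True = True
L nand ((not S nor not K) iff not P) = True nand True = False
not M iff (L nand ((not S nor not K) iff not P)) = True iff False = False
Hence S3 is false.

1 of the 3 statements is true (S2).

1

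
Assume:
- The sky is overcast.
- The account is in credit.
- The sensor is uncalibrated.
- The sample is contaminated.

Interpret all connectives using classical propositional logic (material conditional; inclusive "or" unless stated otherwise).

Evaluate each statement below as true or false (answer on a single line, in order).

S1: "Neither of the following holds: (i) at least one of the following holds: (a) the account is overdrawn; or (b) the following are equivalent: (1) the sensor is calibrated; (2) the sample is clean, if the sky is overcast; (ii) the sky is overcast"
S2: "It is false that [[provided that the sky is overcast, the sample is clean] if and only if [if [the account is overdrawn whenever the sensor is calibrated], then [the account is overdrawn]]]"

S1 false, S2 false

Let Q = "the account is overdrawn" (F), H = "the sensor is calibrated" (F), G = "the sky is overcast" (T), U = "the sample is contaminated" (T).

S1: Formalization: (Q ∨ (H ↔ (G → ¬U))) ↓ G

¬U = ¬T = F
G → ¬U = T → F = F
H ↔ (G → ¬U) = F ↔ F = T
Q ∨ (H ↔ (G → ¬U)) = F ∨ T = T
(Q ∨ (H ↔ (G → ¬U))) ↓ G = T ↓ T = F
Thus S1 is false.

S2: Formalization: ¬((G → ¬U) ↔ ((H → Q) → Q))

¬U = ¬T = F
G → ¬U = T → F = F
H → Q = F → F = T
(H → Q) → Q = T → F = F
(G → ¬U) ↔ ((H → Q) → Q) = F ↔ F = T
¬((G → ¬U) ↔ ((H → Q) → Q)) = ¬T = F
Hence S2 is false.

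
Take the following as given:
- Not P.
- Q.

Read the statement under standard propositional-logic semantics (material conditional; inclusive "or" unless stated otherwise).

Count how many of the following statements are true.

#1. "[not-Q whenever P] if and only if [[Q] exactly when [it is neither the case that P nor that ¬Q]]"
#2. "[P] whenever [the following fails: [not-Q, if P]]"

#1: This is (P → ¬Q) ↔ (Q ↔ (P ↓ ¬Q)).

¬Q = ¬T = F
P → ¬Q = F → F = T
¬Q = ¬T = F
P ↓ ¬Q = F ↓ F = T
Q ↔ (P ↓ ¬Q) = T ↔ T = T
(P → ¬Q) ↔ (Q ↔ (P ↓ ¬Q)) = T ↔ T = T
Hence #1 is true.

#2: Formalization: ¬(P → ¬Q) → P

¬Q = ¬T = F
P → ¬Q = F → F = T
¬(P → ¬Q) = ¬T = F
¬(P → ¬Q) → P = F → F = T
Thus #2 is true.

2 of the 2 statements are true.

2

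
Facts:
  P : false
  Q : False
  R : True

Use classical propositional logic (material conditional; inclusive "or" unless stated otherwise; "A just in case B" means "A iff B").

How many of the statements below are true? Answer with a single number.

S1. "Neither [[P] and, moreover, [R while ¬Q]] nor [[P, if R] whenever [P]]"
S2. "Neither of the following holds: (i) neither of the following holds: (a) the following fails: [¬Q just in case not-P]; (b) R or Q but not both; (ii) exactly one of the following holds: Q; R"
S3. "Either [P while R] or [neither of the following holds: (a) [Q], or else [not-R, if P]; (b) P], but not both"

0

S1: This is (P ∧ (R ∧ ¬Q)) ↓ (P → (R → P)).

¬Q = ¬F = T
R ∧ ¬Q = T ∧ T = T
P ∧ (R ∧ ¬Q) = F ∧ T = F
R → P = T → F = F
P → (R → P) = F → F = T
(P ∧ (R ∧ ¬Q)) ↓ (P → (R → P)) = F ↓ T = F
Thus S1 is false.

S2: Parsed as (¬(¬Q ↔ ¬P) ↓ (R ⊕ Q)) ↓ (Q ⊕ R)

¬Q = ¬F = T
¬P = ¬F = T
¬Q ↔ ¬P = T ↔ T = T
¬(¬Q ↔ ¬P) = ¬T = F
R ⊕ Q = T ⊕ F = T
¬(¬Q ↔ ¬P) ↓ (R ⊕ Q) = F ↓ T = F
Q ⊕ R = F ⊕ T = T
(¬(¬Q ↔ ¬P) ↓ (R ⊕ Q)) ↓ (Q ⊕ R) = F ↓ T = F
Thus S2 is false.

S3: This is (P ∧ R) ⊕ ((Q ∨ (P → ¬R)) ↓ P).

P ∧ R = F ∧ T = F
¬R = ¬T = F
P → ¬R = F → F = T
Q ∨ (P → ¬R) = F ∨ T = T
(Q ∨ (P → ¬R)) ↓ P = T ↓ F = F
(P ∧ R) ⊕ ((Q ∨ (P → ¬R)) ↓ P) = F ⊕ F = F
Hence S3 is false.

Count: 0.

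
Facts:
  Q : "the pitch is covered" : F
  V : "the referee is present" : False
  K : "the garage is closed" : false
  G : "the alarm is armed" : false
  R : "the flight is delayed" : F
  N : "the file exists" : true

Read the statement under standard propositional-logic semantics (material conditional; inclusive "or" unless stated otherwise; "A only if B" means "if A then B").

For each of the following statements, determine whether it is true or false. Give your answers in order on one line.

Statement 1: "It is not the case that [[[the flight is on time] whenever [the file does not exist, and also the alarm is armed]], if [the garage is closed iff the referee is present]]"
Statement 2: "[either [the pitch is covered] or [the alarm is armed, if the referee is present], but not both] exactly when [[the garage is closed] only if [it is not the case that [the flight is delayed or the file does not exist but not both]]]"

Statement 1: In symbols: ~((K <-> V) -> ((~N & G) -> ~R))

K <-> V = F <-> F = T
~N = ~T = F
~N & G = F & F = F
~R = ~F = T
(~N & G) -> ~R = F -> T = T
(K <-> V) -> ((~N & G) -> ~R) = T -> T = T
~((K <-> V) -> ((~N & G) -> ~R)) = ~T = F
So Statement 1 is false.

Statement 2: This is (Q xor (V -> G)) <-> (K -> ~(R xor ~N)).

V -> G = F -> F = T
Q xor (V -> G) = F xor T = T
~N = ~T = F
R xor ~N = F xor F = F
~(R xor ~N) = ~F = T
K -> ~(R xor ~N) = F -> T = T
(Q xor (V -> G)) <-> (K -> ~(R xor ~N)) = T <-> T = T
Hence Statement 2 is true.

Statement 1 false / Statement 2 true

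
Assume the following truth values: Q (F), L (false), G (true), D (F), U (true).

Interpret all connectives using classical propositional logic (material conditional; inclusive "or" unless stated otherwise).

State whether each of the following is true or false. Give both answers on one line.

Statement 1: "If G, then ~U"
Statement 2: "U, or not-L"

Statement 1 False; Statement 2 True

Statement 1: Parsed as G → ¬U

¬U = ¬T = F
G → ¬U = T → F = F
So Statement 1 is false.

Statement 2: In symbols: U ∨ ¬L

¬L = ¬F = T
U ∨ ¬L = T ∨ T = T
Thus Statement 2 is true.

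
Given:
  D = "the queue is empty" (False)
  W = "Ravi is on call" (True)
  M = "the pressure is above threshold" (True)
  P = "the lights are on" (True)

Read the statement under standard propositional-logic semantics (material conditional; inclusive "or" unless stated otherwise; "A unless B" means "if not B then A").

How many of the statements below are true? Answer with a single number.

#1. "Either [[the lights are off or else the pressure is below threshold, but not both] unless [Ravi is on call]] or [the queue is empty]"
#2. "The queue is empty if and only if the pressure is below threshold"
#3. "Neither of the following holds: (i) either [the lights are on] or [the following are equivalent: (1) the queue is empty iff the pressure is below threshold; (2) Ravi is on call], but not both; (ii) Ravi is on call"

#1: In symbols: ((~P xor ~M) | W) | D

~P = ~T = F
~M = ~T = F
~P xor ~M = F xor F = F
(~P xor ~M) | W = F | T = T
((~P xor ~M) | W) | D = T | F = T
So #1 is true.

#2: Parsed as D <-> ~M

~M = ~T = F
D <-> ~M = F <-> F = T
Hence #2 is true.

#3: Parsed as (P xor ((D <-> ~M) <-> W)) nor W

~M = ~T = F
D <-> ~M = F <-> F = T
(D <-> ~M) <-> W = T <-> T = T
P xor ((D <-> ~M) <-> W) = T xor T = F
(P xor ((D <-> ~M) <-> W)) nor W = F nor T = F
So #3 is false.

2 of the 3 statements are true (#1, #2).

2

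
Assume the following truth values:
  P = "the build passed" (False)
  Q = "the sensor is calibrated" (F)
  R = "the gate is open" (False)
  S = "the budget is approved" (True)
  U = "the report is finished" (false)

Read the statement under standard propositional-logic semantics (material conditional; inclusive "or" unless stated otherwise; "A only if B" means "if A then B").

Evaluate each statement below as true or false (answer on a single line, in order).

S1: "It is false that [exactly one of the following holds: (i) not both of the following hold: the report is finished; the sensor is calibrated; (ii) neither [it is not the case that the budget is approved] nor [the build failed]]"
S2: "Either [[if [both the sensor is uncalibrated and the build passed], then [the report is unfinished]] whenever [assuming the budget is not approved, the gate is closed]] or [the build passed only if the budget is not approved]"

S1 false; S2 true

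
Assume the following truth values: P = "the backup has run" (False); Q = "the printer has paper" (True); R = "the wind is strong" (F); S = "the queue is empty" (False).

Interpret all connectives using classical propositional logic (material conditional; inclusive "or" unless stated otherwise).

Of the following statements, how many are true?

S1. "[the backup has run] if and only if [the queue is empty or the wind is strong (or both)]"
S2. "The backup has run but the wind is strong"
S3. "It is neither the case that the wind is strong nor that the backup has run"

S1: Formalization: P iff (S or R)

S or R = False or False = False
P iff (S or R) = False iff False = True
So S1 is true.

S2: Parsed as P and R

P and R = False and False = False
So S2 is false.

S3: Formalization: R nor P

R nor P = False nor False = True
So S3 is true.

True statements: 2 (S1, S3).

2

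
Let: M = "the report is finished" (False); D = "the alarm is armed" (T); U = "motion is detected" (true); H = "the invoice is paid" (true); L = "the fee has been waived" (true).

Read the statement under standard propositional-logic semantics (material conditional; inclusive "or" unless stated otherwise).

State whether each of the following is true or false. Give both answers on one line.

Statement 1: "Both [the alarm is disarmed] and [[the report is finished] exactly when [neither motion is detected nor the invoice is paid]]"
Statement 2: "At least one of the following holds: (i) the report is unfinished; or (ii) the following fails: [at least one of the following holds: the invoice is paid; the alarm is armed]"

Statement 1: Formalization: not D and (M iff (U nor H))

not D = not True = False
U nor H = True nor True = False
M iff (U nor H) = False iff False = True
not D and (M iff (U nor H)) = False and True = False
So Statement 1 is false.

Statement 2: This is not M or not (H or D).

not M = not False = True
H or D = True or True = True
not (H or D) = not True = False
not M or not (H or D) = True or False = True
Thus Statement 2 is true.

Statement 1 F / Statement 2 T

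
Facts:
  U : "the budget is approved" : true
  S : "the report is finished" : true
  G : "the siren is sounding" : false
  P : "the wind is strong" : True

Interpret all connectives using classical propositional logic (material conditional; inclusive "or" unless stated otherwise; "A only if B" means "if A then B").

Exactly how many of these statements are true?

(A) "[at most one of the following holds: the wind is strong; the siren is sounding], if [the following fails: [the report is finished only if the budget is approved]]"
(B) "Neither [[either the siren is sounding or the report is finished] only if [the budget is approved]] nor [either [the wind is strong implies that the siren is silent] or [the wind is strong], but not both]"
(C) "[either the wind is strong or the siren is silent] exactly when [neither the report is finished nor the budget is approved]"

1

(A): Parsed as ~(S -> U) -> (P nand G)

S -> U = T -> T = T
~(S -> U) = ~T = F
P nand G = T nand F = T
~(S -> U) -> (P nand G) = F -> T = T
So (A) is true.

(B): This is ((G | S) -> U) nor ((P -> ~G) xor P).

G | S = F | T = T
(G | S) -> U = T -> T = T
~G = ~F = T
P -> ~G = T -> T = T
(P -> ~G) xor P = T xor T = F
((G | S) -> U) nor ((P -> ~G) xor P) = T nor F = F
Hence (B) is false.

(C): This is (P | ~G) <-> (S nor U).

~G = ~F = T
P | ~G = T | T = T
S nor U = T nor T = F
(P | ~G) <-> (S nor U) = T <-> F = F
Thus (C) is false.

Count: 1.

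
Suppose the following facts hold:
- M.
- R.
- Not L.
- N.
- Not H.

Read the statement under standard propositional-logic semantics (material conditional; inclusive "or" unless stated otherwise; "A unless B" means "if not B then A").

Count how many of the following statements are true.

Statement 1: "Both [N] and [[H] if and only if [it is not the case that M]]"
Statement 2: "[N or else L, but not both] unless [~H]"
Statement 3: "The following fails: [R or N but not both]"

Statement 1: Formalization: N ∧ (H ↔ ¬M)

¬M = ¬T = F
H ↔ ¬M = F ↔ F = T
N ∧ (H ↔ ¬M) = T ∧ T = T
Hence Statement 1 is true.

Statement 2: This is (N ⊕ L) ∨ ¬H.

N ⊕ L = T ⊕ F = T
¬H = ¬F = T
(N ⊕ L) ∨ ¬H = T ∨ T = T
So Statement 2 is true.

Statement 3: In symbols: ¬(R ⊕ N)

R ⊕ N = T ⊕ T = F
¬(R ⊕ N) = ¬F = T
So Statement 3 is true.

Count: 3.

3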